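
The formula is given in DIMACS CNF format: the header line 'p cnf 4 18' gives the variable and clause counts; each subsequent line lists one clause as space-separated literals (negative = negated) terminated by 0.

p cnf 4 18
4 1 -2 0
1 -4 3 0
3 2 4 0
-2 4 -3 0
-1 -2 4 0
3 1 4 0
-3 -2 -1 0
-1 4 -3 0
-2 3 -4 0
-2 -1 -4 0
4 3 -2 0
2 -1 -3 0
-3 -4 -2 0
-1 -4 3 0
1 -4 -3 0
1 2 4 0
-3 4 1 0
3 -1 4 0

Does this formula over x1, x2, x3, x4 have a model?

No, unsatisfiable

Branch on x4: set x4 = True.
Branch on x1: set x1 = True.
Unit clause (¬x2) forces x2 = False.
Unit clause (¬x3) forces x3 = False.
But (x3) is also a unit clause — contradiction.
So x1 must be the other value — set x1 = False.
Unit clause (x3) forces x3 = True.
But (¬x3) is also a unit clause — contradiction.
Neither x1 = True nor x1 = False works.
So x4 must be the other value — set x4 = False.
Branch on x1: set x1 = True.
Unit clause (¬x2) forces x2 = False.
Unit clause (x3) forces x3 = True.
But (¬x3) is also a unit clause — contradiction.
So x1 must be the other value — set x1 = False.
Unit clause (¬x2) forces x2 = False.
But (x2) is also a unit clause — contradiction.
Neither x1 = True nor x1 = False works.
Neither x4 = True nor x4 = False works.
No assignment satisfies every clause.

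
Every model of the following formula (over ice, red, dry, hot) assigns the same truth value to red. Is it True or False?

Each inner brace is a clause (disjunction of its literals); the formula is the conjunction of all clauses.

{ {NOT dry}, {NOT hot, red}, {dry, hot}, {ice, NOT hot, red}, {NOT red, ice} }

Suppose red = false.
Unit clause (NOT dry) forces dry = false.
Unit clause (NOT hot) forces hot = false.
That conflicts with the unit clause (hot).
So every satisfying assignment has red = True.

True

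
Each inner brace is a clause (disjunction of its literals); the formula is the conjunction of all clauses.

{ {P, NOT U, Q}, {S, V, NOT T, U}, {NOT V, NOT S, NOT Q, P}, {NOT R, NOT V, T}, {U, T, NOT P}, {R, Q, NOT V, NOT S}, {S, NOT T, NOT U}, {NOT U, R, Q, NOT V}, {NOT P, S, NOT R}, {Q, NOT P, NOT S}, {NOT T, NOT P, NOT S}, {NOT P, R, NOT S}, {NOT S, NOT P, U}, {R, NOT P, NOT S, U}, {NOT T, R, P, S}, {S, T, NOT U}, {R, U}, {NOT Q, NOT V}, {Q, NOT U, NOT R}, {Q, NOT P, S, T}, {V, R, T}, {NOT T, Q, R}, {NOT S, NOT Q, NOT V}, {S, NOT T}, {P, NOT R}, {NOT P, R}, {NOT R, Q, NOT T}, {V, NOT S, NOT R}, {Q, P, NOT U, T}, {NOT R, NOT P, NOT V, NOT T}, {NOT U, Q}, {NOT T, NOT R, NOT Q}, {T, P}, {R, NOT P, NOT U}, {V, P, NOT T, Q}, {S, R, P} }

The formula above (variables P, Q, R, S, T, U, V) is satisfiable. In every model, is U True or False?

True

Suppose U = false.
From the singleton clause (R), R = true.
From the singleton clause (P), P = true.
From the singleton clause (T), T = true.
From the singleton clause (S), S = true.
That conflicts with the unit clause (NOT S).
So every satisfying assignment has U = True.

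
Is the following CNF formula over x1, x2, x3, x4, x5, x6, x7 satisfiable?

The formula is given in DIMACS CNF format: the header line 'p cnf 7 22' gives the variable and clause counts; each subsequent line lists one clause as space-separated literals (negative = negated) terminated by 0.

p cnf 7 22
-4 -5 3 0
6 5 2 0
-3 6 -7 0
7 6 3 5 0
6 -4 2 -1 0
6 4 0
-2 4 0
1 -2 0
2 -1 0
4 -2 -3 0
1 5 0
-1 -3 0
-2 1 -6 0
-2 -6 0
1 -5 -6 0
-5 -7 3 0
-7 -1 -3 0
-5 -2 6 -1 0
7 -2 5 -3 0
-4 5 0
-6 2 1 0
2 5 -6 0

Yes

Branch on x6: set x6 = False.
From the singleton clause (x4), x4 = True.
From the singleton clause (x5), x5 = True.
From the singleton clause (x3), x3 = True.
From the singleton clause (¬x7), x7 = False.
From the singleton clause (¬x1), x1 = False.
From the singleton clause (¬x2), x2 = False.
Every clause now holds.
A satisfying assignment: x1: False,  x2: False,  x3: True,  x4: True,  x5: True,  x6: False,  x7: False.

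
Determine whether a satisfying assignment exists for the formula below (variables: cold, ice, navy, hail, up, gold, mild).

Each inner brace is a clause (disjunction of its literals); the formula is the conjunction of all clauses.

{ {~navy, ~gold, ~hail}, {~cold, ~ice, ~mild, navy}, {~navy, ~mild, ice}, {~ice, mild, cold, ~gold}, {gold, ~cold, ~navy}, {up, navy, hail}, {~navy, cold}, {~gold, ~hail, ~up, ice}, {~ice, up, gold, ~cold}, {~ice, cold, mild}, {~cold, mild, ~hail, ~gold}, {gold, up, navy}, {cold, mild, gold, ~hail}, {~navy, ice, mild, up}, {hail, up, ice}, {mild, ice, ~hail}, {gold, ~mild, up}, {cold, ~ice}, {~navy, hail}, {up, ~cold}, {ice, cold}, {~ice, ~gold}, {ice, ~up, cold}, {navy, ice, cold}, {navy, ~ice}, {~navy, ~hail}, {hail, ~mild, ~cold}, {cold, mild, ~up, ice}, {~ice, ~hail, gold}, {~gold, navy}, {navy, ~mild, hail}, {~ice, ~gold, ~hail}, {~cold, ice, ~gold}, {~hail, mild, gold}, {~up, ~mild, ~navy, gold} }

Yes, satisfiable

Case navy = 0:
Unit clause (~ice) forces ice = 0.
Unit clause (cold) forces cold = 1.
Unit clause (up) forces up = 1.
Unit clause (~gold) forces gold = 0.
Case mild = 1:
Unit clause (hail) forces hail = 1.
This assignment satisfies each clause.
A satisfying assignment: cold ↦ 1,  ice ↦ 0,  navy ↦ 0,  hail ↦ 1,  up ↦ 1,  gold ↦ 0,  mild ↦ 1.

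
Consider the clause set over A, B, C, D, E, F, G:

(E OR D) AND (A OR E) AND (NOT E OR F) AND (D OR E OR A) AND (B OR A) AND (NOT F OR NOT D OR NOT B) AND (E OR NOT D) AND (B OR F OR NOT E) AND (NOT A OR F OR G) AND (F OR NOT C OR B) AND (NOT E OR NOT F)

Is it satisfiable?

Suppose E = true.
Unit clause (F) forces F = true.
That conflicts with the unit clause (NOT F).
So E must be the other value — set E = false.
Unit clause (D) forces D = true.
That conflicts with the unit clause (NOT D).
Either choice for E ends in contradiction.
No assignment satisfies every clause.

No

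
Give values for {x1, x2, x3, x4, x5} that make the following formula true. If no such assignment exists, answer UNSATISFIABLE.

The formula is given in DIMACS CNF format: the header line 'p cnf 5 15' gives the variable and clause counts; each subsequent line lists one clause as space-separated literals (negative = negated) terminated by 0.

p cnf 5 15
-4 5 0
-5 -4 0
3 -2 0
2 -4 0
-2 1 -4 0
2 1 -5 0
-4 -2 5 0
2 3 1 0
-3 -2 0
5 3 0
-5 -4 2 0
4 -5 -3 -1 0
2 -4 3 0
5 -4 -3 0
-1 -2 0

Case x4 = False:
Case x3 = True:
Unit clause (¬x2) forces x2 = False.
Case x1 = False:
Unit clause (¬x5) forces x5 = False.
This assignment satisfies each clause.

x1=False; x2=False; x3=True; x4=False; x5=False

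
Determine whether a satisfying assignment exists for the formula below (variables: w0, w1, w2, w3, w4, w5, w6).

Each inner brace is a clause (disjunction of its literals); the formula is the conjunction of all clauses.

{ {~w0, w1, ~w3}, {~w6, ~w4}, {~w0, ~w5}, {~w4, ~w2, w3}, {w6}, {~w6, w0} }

Yes, satisfiable

(w6) alone gives w6 = 1.
(~w4) alone gives w4 = 0.
(w0) alone gives w0 = 1.
(~w5) alone gives w5 = 0.
Try w1 = 1.
No clause remains; w2, w3 are free.
A satisfying assignment: w0=1,  w1=1,  w2=1,  w3=1,  w4=0,  w5=0,  w6=1.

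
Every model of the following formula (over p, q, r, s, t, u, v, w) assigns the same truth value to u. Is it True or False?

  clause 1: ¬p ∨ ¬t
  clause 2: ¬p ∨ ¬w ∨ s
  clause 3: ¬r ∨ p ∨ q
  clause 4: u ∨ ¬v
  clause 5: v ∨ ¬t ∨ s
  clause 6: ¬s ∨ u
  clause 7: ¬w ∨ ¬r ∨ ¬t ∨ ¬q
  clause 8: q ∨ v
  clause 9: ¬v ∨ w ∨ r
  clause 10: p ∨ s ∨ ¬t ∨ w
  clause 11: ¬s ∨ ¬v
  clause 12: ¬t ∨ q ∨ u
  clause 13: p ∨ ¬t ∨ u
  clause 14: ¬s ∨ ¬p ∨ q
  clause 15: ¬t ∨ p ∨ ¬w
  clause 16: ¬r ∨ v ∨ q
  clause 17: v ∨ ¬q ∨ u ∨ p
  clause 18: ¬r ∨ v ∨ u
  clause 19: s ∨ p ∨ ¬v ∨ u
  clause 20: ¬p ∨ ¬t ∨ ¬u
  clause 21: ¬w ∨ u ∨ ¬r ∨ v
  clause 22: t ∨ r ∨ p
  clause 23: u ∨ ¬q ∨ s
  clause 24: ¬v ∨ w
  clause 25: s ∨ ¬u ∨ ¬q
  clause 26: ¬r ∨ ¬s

Suppose u = False.
Unit clause (¬v) forces v = False.
Unit clause (¬s) forces s = False.
Unit clause (¬t) forces t = False.
Unit clause (q) forces q = True.
Now (¬q) is unsatisfied and unit — conflict.
So every satisfying assignment has u = True.

True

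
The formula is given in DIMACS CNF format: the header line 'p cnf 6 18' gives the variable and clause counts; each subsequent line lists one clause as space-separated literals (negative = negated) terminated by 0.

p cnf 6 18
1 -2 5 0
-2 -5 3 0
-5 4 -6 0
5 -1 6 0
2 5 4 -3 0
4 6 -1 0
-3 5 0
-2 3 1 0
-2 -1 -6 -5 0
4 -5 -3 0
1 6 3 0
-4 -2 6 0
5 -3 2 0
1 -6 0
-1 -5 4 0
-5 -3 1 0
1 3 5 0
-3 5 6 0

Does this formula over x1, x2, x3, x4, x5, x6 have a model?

Satisfiable

Case x3 = False:
Case x2 = False:
Case x1 = True:
Case x5 = False:
Unit clause (x6) forces x6 = True.
All clauses hold; x4 can take either value.
A satisfying assignment: x1 ↦ True; x2 ↦ False; x3 ↦ False; x4 ↦ True; x5 ↦ False; x6 ↦ True.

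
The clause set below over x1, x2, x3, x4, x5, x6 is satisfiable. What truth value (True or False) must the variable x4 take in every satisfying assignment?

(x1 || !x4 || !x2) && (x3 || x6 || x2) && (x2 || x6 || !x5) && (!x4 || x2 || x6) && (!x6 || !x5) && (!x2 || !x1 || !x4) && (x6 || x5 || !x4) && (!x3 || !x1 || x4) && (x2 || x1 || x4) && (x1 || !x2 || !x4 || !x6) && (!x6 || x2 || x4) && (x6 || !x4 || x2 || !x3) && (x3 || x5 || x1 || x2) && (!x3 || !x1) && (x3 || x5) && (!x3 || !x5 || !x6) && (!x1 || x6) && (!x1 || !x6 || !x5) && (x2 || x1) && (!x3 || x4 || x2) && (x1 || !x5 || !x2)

False

Suppose x4 = true.
Try x1 = true.
(!x2) alone gives x2 = false.
(x6) alone gives x6 = true.
(!x5) alone gives x5 = false.
(!x3) alone gives x3 = false.
That conflicts with the unit clause (x3).
Undo x1 and try x1 = false.
(!x2) alone gives x2 = false.
That conflicts with the unit clause (x2).
Neither x1 = true nor x1 = false works.
So every satisfying assignment has x4 = False.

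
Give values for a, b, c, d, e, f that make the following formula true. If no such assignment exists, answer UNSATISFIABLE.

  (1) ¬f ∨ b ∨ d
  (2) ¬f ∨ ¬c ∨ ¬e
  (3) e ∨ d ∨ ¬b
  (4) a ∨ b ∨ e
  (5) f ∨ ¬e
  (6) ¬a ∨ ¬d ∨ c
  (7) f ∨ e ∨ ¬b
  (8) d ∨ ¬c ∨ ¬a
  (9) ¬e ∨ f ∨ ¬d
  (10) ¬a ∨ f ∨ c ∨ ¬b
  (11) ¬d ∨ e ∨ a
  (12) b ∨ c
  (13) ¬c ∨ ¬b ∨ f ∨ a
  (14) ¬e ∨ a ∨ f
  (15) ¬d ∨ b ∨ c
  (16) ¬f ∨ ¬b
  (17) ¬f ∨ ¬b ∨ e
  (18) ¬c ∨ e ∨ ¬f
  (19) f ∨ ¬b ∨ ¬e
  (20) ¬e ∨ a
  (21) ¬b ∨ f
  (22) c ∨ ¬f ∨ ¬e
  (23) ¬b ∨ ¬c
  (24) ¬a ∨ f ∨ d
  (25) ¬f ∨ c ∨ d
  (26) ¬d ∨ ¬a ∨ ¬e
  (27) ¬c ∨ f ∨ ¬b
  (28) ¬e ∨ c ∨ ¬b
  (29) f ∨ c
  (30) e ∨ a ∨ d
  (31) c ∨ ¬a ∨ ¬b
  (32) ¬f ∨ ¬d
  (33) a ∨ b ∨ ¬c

a=True; b=False; c=True; d=True; e=False; f=False

Suppose f = False.
The clause (¬e) is unit, so e = False.
The clause (¬b) is unit, so b = False.
The clause (a) is unit, so a = True.
The clause (c) is unit, so c = True.
The clause (d) is unit, so d = True.
This assignment satisfies each clause.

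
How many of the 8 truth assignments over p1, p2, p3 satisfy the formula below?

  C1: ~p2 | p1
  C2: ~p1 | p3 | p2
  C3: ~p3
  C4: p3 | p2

1

There are 2^3 = 8 truth assignments over (p1, p2, p3).
Check each against the 4 clauses (columns in the order p1, p2, p3):
  F F F  ✗ fails (p3 | p2)
  F F T  ✗ fails (~p3)
  F T F  ✗ fails (~p2 | p1)
  F T T  ✗ fails (~p2 | p1)
  T F F  ✗ fails (~p1 | p3 | p2)
  T F T  ✗ fails (~p3)
  T T F  ✓ satisfies all
  T T T  ✗ fails (~p3)
1 of the 8 rows is a model.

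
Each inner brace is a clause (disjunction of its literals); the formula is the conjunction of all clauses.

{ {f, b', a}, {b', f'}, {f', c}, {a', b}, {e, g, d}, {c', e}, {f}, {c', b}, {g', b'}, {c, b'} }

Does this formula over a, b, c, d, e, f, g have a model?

(f) alone gives f = 1.
(b') alone gives b = 0.
(c) alone gives c = 1.
Now (c') is unsatisfied and unit — conflict.
No assignment satisfies every clause.

Unsatisfiable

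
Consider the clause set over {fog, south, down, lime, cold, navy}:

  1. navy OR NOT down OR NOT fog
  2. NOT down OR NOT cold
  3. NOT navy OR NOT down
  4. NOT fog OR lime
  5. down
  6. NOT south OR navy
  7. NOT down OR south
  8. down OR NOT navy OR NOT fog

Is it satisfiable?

(down) alone gives down = true.
(NOT cold) alone gives cold = false.
(NOT navy) alone gives navy = false.
(NOT fog) alone gives fog = false.
(NOT south) alone gives south = false.
Now (south) is unsatisfied and unit — conflict.
No assignment satisfies every clause.

No, unsatisfiable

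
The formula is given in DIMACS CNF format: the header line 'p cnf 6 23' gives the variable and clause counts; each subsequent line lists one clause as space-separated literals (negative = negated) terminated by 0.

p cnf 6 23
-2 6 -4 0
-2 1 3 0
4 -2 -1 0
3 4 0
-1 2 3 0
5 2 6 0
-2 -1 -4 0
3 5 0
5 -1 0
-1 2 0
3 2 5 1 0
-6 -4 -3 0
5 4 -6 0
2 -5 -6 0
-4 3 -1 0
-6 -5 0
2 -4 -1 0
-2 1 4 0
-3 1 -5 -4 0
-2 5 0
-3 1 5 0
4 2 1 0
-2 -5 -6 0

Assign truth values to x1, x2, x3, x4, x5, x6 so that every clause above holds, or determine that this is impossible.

Suppose x3 = False.
The clause (x4) is unit, so x4 = True.
The clause (x5) is unit, so x5 = True.
The clause (¬x1) is unit, so x1 = False.
The clause (¬x2) is unit, so x2 = False.
The clause (¬x6) is unit, so x6 = False.
Every clause now holds.

x1: False; x2: False; x3: False; x4: True; x5: True; x6: False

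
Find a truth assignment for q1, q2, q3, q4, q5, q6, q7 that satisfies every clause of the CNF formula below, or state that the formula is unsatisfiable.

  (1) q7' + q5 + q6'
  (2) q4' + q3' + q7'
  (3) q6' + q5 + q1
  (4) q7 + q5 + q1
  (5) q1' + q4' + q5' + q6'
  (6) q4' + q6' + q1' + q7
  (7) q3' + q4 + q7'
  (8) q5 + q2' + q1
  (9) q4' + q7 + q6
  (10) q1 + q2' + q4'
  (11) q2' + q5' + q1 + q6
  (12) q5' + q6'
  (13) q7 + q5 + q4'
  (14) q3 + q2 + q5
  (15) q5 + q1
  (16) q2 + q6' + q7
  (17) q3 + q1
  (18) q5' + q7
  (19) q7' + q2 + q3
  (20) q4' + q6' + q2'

Case q5 = 0:
Unit clause (q1) forces q1 = 1.
Case q7 = 0:
Unit clause (q4') forces q4 = 0.
Case q3 = 1:
Case q2 = 1:
Every clause is now satisfied; q6 is unconstrained.

q1=1, q2=1, q3=1, q4=0, q5=0, q6=1, q7=0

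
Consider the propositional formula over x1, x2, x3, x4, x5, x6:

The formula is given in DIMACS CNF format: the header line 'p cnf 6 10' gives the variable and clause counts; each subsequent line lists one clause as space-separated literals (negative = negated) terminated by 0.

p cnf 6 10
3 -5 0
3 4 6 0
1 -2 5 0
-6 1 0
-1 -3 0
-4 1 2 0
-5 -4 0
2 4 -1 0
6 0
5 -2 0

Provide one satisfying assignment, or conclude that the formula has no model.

x1=True; x2=False; x3=False; x4=True; x5=False; x6=True

From the singleton clause (x6), x6 = True.
From the singleton clause (x1), x1 = True.
From the singleton clause (¬x3), x3 = False.
From the singleton clause (¬x5), x5 = False.
From the singleton clause (¬x2), x2 = False.
From the singleton clause (x4), x4 = True.
Every clause now holds.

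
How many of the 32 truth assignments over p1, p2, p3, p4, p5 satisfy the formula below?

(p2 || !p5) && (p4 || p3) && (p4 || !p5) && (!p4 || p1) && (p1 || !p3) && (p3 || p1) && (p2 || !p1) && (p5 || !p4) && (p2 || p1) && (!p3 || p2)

3

There are 2^5 = 32 truth assignments over (p1, p2, p3, p4, p5).
Split on p2. With p2 = true, the clauses containing p2 are satisfied and !p2 drops from the rest; 3 of the 2^4 = 16 assignments to the other variables satisfy what remains.
With p2 = false, by the same count on the reduced clause set, 0 assignments work.
(One model: p1=T, p2=T, p3=F, p4=T, p5=T.)
Total: 3 + 0 = 3.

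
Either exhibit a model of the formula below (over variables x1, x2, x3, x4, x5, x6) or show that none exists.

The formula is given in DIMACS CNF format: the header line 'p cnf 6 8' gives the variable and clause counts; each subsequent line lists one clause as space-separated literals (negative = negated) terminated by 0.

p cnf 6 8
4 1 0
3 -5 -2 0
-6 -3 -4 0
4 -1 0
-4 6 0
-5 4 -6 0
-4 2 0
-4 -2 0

UNSATISFIABLE

Case x4 = True:
From the singleton clause (x6), x6 = True.
From the singleton clause (¬x3), x3 = False.
From the singleton clause (x2), x2 = True.
But (¬x2) is also a unit clause — contradiction.
So x4 must be the other value — set x4 = False.
From the singleton clause (x1), x1 = True.
But (¬x1) is also a unit clause — contradiction.
Neither x4 = True nor x4 = False works.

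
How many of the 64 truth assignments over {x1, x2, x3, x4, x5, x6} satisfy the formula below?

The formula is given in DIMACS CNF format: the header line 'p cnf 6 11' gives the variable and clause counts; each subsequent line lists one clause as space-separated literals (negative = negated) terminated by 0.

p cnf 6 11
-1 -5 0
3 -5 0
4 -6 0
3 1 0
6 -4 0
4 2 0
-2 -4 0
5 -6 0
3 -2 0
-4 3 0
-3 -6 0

There are 2^6 = 64 truth assignments over (x1, x2, x3, x4, x5, x6).
Split on x6. With x6 = True, the clauses containing x6 are satisfied and ¬x6 drops from the rest; 0 of the 2^5 = 32 assignments to the other variables satisfy what remains.
With x6 = False, by the same count on the reduced clause set, 3 assignments work.
Total: 0 + 3 = 3.

3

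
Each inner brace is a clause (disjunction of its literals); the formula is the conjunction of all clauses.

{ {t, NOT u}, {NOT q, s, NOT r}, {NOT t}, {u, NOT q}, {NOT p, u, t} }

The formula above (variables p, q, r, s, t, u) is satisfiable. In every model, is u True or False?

Suppose u = true.
Unit clause (t) forces t = true.
That conflicts with the unit clause (NOT t).
So every satisfying assignment has u = False.

False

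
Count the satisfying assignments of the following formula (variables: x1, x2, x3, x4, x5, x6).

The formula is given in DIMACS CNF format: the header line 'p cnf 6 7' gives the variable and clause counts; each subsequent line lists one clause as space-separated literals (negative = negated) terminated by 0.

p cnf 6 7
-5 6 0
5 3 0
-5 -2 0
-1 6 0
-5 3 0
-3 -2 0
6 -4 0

There are 2^6 = 64 truth assignments over (x1, x2, x3, x4, x5, x6).
Split on x2. With x2 = True, the clauses containing x2 are satisfied and ¬x2 drops from the rest; 0 of the 2^5 = 32 assignments to the other variables satisfy what remains.
With x2 = False, by the same count on the reduced clause set, 9 assignments work.
(One model: x1=F, x2=F, x3=T, x4=F, x5=F, x6=F.)
Total: 0 + 9 = 9.

9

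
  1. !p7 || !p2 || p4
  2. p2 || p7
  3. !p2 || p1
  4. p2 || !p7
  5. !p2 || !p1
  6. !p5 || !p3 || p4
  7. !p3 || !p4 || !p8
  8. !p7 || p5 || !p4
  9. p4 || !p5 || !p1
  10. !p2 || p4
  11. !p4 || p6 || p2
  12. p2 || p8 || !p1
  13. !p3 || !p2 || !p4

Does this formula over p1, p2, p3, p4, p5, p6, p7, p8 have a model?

Unsatisfiable

Try p2 = true.
(p1) alone gives p1 = true.
That conflicts with the unit clause (!p1).
So p2 must be the other value — set p2 = false.
(p7) alone gives p7 = true.
That conflicts with the unit clause (!p7).
Either choice for p2 ends in contradiction.
No assignment satisfies every clause.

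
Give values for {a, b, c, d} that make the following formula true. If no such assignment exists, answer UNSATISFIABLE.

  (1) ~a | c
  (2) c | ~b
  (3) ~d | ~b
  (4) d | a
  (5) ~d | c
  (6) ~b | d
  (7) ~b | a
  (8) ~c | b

UNSATISFIABLE

Suppose a = 0.
The clause (d) is unit, so d = 1.
The clause (~b) is unit, so b = 0.
The clause (c) is unit, so c = 1.
That conflicts with the unit clause (~c).
Backtrack on a: now try a = 1.
The clause (c) is unit, so c = 1.
The clause (b) is unit, so b = 1.
The clause (~d) is unit, so d = 0.
That conflicts with the unit clause (d).
Either choice for a ends in contradiction.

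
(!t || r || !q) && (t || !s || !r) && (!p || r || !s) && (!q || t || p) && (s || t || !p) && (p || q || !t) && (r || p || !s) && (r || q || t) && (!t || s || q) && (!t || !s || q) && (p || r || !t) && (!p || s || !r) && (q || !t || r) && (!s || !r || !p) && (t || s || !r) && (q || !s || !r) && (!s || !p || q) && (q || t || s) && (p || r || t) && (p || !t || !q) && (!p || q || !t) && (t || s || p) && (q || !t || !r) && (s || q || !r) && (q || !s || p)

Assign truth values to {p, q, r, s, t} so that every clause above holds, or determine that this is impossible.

Case t = false:
Case s = false:
The clause (!p) is unit, so p = false.
That conflicts with the unit clause (p).
That branch fails; take s = true instead.
The clause (!r) is unit, so r = false.
The clause (!p) is unit, so p = false.
That conflicts with the unit clause (p).
Neither s = true nor s = false works.
That branch fails; take t = true instead.
Case r = true:
The clause (q) is unit, so q = true.
The clause (p) is unit, so p = true.
The clause (s) is unit, so s = true.
That conflicts with the unit clause (!s).
That branch fails; take r = false instead.
The clause (!q) is unit, so q = false.
That conflicts with the unit clause (q).
Neither r = true nor r = false works.
Neither t = true nor t = false works.

UNSATISFIABLE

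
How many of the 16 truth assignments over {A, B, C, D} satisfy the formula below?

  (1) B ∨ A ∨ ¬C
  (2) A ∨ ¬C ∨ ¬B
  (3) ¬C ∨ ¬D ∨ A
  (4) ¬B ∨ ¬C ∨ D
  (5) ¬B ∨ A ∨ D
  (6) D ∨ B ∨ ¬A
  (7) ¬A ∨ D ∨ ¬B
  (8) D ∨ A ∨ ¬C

7

There are 2^4 = 16 truth assignments over (A, B, C, D).
Check each against the 8 clauses (columns in the order A, B, C, D):
  F F F F  ✓ satisfies all
  F F F T  ✓ satisfies all
  F F T F  ✗ fails (B ∨ A ∨ ¬C)
  F F T T  ✗ fails (B ∨ A ∨ ¬C)
  F T F F  ✗ fails (¬B ∨ A ∨ D)
  F T F T  ✓ satisfies all
  F T T F  ✗ fails (A ∨ ¬C ∨ ¬B)
  F T T T  ✗ fails (A ∨ ¬C ∨ ¬B)
  T F F F  ✗ fails (D ∨ B ∨ ¬A)
  T F F T  ✓ satisfies all
  T F T F  ✗ fails (D ∨ B ∨ ¬A)
  T F T T  ✓ satisfies all
  T T F F  ✗ fails (¬A ∨ D ∨ ¬B)
  T T F T  ✓ satisfies all
  T T T F  ✗ fails (¬B ∨ ¬C ∨ D)
  T T T T  ✓ satisfies all
7 of the 16 rows are models.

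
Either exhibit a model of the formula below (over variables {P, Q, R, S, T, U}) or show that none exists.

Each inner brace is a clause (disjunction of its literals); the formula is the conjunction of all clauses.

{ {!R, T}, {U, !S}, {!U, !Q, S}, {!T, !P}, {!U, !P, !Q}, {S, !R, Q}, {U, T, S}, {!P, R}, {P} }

UNSATISFIABLE

(P) alone gives P = true.
(!T) alone gives T = false.
(!R) alone gives R = false.
But (R) is also a unit clause — contradiction.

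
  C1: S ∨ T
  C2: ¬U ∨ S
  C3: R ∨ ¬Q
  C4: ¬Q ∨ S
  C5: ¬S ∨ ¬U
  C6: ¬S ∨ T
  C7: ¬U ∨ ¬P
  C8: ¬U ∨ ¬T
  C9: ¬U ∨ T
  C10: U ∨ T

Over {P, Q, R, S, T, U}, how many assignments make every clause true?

10

There are 2^6 = 64 truth assignments over (P, Q, R, S, T, U).
Split on R. With R = True, the clauses containing R are satisfied and ¬R drops from the rest; 6 of the 2^5 = 32 assignments to the other variables satisfy what remains.
With R = False, by the same count on the reduced clause set, 4 assignments work.
Total: 6 + 4 = 10.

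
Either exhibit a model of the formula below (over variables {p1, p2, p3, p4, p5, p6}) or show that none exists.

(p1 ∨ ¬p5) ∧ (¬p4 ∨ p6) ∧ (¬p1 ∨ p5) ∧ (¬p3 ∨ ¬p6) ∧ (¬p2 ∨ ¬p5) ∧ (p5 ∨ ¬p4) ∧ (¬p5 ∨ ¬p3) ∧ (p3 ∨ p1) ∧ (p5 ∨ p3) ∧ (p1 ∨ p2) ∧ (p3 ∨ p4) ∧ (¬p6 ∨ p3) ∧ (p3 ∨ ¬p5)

p1=False; p2=True; p3=True; p4=False; p5=False; p6=False

Case p1 = False:
From the singleton clause (¬p5), p5 = False.
From the singleton clause (¬p4), p4 = False.
From the singleton clause (p3), p3 = True.
From the singleton clause (¬p6), p6 = False.
From the singleton clause (p2), p2 = True.
All clauses are satisfied.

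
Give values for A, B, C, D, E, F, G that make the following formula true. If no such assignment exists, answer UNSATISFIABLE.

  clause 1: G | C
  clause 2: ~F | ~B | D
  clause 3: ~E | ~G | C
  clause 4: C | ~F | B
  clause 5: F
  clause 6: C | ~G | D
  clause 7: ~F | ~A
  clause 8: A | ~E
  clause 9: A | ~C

Unit clause (F) forces F = 1.
Unit clause (~A) forces A = 0.
Unit clause (~E) forces E = 0.
Unit clause (~C) forces C = 0.
Unit clause (G) forces G = 1.
Unit clause (B) forces B = 1.
Unit clause (D) forces D = 1.
All clauses are satisfied.

A ↦ 0; B ↦ 1; C ↦ 0; D ↦ 1; E ↦ 0; F ↦ 1; G ↦ 1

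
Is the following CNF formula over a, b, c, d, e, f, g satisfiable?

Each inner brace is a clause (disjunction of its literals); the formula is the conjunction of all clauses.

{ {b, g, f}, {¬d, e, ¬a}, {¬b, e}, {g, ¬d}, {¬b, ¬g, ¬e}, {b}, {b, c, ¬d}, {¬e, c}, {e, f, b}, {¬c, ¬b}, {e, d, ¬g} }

No, unsatisfiable

(b) alone gives b = True.
(e) alone gives e = True.
(¬g) alone gives g = False.
(¬d) alone gives d = False.
(c) alone gives c = True.
Now (¬c) is unsatisfied and unit — conflict.
No assignment satisfies every clause.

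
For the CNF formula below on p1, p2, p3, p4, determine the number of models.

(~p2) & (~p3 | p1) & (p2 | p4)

3

There are 2^4 = 16 truth assignments over (p1, p2, p3, p4).
Check each against the 3 clauses (columns in the order p1, p2, p3, p4):
  F F F F  ✗ fails (p2 | p4)
  F F F T  ✓ satisfies all
  F F T F  ✗ fails (~p3 | p1)
  F F T T  ✗ fails (~p3 | p1)
  F T F F  ✗ fails (~p2)
  F T F T  ✗ fails (~p2)
  F T T F  ✗ fails (~p2)
  F T T T  ✗ fails (~p2)
  T F F F  ✗ fails (p2 | p4)
  T F F T  ✓ satisfies all
  T F T F  ✗ fails (p2 | p4)
  T F T T  ✓ satisfies all
  T T F F  ✗ fails (~p2)
  T T F T  ✗ fails (~p2)
  T T T F  ✗ fails (~p2)
  T T T T  ✗ fails (~p2)
3 of the 16 rows are models.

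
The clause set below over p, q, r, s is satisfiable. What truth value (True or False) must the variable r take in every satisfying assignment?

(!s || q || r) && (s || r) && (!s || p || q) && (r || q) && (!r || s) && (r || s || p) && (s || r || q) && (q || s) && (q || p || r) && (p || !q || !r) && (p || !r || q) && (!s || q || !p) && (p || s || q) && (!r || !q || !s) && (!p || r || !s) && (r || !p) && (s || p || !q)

False

Suppose r = true.
The clause (s) is unit, so s = true.
The clause (!q) is unit, so q = false.
The clause (p) is unit, so p = true.
Now (!p) is unsatisfied and unit — conflict.
So every satisfying assignment has r = False.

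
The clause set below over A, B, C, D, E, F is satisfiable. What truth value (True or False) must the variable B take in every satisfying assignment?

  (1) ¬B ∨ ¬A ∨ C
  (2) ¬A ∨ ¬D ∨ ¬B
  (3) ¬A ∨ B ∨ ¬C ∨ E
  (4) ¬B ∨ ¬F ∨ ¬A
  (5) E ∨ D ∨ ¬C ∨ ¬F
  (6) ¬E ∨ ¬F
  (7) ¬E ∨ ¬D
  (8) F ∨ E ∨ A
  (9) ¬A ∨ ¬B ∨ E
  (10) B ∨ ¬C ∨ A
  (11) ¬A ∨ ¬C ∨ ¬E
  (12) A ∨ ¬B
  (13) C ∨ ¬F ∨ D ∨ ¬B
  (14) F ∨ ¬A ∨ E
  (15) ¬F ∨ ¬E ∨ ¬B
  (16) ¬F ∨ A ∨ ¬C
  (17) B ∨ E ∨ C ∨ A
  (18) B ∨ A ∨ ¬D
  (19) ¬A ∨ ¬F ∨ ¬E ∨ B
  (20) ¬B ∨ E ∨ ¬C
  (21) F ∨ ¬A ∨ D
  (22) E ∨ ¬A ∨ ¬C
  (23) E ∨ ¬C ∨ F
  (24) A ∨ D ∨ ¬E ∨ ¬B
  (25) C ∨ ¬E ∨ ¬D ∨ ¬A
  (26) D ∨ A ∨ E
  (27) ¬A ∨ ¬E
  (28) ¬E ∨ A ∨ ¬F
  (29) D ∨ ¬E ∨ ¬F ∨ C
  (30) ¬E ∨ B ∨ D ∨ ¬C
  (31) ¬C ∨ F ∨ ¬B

False

Suppose B = True.
From the singleton clause (A), A = True.
From the singleton clause (C), C = True.
From the singleton clause (¬D), D = False.
From the singleton clause (¬F), F = False.
Now (F) is unsatisfied and unit — conflict.
So every satisfying assignment has B = False.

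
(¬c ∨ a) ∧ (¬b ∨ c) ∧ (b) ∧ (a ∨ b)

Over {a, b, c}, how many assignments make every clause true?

1

There are 2^3 = 8 truth assignments over (a, b, c).
Split on b. With b = True, the clauses containing b are satisfied and ¬b drops from the rest; 1 of the 2^2 = 4 assignments to the other variables satisfy what remains.
With b = False, by the same count on the reduced clause set, 0 assignments work.
(One model: a=T, b=T, c=T.)
Total: 1 + 0 = 1.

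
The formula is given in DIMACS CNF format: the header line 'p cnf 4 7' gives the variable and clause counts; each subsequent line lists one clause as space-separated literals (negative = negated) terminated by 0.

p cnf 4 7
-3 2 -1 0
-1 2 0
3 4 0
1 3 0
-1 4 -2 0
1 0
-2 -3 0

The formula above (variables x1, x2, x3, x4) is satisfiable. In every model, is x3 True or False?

Suppose x3 = True.
From the singleton clause (x1), x1 = True.
From the singleton clause (x2), x2 = True.
That conflicts with the unit clause (¬x2).
So every satisfying assignment has x3 = False.

False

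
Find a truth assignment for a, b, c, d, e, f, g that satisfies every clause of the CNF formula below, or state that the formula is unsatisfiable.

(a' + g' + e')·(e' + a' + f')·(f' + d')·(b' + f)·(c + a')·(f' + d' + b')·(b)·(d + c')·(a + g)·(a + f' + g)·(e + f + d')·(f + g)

From the singleton clause (b), b = 1.
From the singleton clause (f), f = 1.
From the singleton clause (d'), d = 0.
From the singleton clause (c'), c = 0.
From the singleton clause (a'), a = 0.
From the singleton clause (g), g = 1.
All clauses hold; e can take either value.

a ↦ 0, b ↦ 1, c ↦ 0, d ↦ 0, e ↦ 0, f ↦ 1, g ↦ 1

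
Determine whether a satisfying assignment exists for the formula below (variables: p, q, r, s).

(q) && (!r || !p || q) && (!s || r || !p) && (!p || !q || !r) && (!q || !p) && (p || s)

Satisfiable

The clause (q) is unit, so q = true.
The clause (!p) is unit, so p = false.
The clause (s) is unit, so s = true.
All clauses hold; r can take either value.
A satisfying assignment: p=false, q=true, r=true, s=true.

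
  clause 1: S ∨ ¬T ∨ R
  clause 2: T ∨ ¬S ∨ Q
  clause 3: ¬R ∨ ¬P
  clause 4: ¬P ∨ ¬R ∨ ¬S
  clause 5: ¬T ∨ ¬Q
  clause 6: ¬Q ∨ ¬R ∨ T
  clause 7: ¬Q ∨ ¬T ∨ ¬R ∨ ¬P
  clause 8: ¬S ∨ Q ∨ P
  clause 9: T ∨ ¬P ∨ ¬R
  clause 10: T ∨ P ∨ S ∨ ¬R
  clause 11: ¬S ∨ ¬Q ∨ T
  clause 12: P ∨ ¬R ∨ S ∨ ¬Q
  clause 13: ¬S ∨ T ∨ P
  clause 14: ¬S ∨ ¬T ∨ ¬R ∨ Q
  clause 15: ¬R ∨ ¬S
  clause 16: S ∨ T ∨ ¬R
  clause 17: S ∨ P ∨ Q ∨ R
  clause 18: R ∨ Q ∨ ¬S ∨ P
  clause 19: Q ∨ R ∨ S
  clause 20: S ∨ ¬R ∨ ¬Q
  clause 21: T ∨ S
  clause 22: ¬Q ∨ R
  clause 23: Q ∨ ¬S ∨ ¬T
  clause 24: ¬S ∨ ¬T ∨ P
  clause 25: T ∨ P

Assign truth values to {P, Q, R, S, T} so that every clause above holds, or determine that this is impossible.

P ↦ False, Q ↦ False, R ↦ True, S ↦ False, T ↦ True

Suppose R = True.
(¬P) alone gives P = False.
(¬S) alone gives S = False.
(T) alone gives T = True.
(¬Q) alone gives Q = False.
All clauses are satisfied.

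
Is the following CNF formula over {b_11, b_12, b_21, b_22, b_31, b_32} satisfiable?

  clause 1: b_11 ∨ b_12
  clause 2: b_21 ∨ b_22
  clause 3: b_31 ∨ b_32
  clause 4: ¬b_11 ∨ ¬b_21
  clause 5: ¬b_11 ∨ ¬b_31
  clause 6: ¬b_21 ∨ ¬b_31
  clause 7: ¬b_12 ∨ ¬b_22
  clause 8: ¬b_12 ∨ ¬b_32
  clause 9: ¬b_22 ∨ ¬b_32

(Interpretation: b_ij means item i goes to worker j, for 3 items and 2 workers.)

Unsatisfiable

Branch on b_11: set b_11 = True.
(¬b_21) alone gives b_21 = False.
(b_22) alone gives b_22 = True.
(¬b_31) alone gives b_31 = False.
(b_32) alone gives b_32 = True.
That conflicts with the unit clause (¬b_32).
Backtrack on b_11: now try b_11 = False.
(b_12) alone gives b_12 = True.
(¬b_22) alone gives b_22 = False.
(b_21) alone gives b_21 = True.
(¬b_31) alone gives b_31 = False.
(b_32) alone gives b_32 = True.
That conflicts with the unit clause (¬b_32).
Either choice for b_11 ends in contradiction.
No assignment satisfies every clause.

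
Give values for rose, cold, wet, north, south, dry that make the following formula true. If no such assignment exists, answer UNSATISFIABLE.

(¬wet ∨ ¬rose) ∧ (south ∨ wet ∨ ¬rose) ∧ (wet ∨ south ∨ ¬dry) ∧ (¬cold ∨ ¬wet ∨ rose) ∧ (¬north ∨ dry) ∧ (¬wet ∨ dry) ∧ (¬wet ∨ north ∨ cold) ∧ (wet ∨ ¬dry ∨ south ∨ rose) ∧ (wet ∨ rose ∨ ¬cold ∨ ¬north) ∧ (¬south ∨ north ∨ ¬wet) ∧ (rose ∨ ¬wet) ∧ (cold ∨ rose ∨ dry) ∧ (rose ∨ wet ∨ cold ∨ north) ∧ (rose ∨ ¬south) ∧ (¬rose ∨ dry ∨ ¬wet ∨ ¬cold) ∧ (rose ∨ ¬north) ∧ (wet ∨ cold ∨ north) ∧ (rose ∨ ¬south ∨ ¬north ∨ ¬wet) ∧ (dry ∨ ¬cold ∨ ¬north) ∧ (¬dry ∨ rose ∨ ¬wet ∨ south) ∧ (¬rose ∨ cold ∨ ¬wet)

Branch on wet: set wet = False.
Branch on south: set south = False.
(¬rose) alone gives rose = False.
(¬dry) alone gives dry = False.
(¬north) alone gives north = False.
(cold) alone gives cold = True.
This assignment satisfies each clause.

rose=False; cold=True; wet=False; north=False; south=False; dry=False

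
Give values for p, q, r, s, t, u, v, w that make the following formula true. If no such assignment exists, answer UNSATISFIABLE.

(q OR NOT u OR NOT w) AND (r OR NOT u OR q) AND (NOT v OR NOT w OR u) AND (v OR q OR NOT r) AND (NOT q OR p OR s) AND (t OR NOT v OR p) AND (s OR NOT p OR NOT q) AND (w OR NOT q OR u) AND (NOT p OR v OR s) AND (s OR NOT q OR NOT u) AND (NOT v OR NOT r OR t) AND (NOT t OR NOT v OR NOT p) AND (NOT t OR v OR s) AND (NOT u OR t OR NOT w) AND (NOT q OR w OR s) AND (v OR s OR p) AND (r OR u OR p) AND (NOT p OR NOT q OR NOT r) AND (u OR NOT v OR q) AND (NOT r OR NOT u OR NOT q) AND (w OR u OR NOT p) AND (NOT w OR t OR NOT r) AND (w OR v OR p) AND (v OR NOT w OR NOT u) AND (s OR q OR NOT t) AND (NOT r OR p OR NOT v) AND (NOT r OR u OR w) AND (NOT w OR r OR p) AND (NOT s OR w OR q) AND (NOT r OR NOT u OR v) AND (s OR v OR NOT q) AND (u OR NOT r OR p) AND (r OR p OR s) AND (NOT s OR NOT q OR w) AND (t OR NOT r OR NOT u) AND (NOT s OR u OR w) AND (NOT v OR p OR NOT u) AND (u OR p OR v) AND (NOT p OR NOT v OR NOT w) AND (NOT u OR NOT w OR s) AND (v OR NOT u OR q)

p: true; q: false; r: false; s: true; t: false; u: false; v: false; w: true

Branch on q: set q = false.
Branch on u: set u = false.
Unit clause (NOT v) forces v = false.
Unit clause (NOT r) forces r = false.
Unit clause (p) forces p = true.
Unit clause (s) forces s = true.
Unit clause (w) forces w = true.
All clauses hold; t can take either value.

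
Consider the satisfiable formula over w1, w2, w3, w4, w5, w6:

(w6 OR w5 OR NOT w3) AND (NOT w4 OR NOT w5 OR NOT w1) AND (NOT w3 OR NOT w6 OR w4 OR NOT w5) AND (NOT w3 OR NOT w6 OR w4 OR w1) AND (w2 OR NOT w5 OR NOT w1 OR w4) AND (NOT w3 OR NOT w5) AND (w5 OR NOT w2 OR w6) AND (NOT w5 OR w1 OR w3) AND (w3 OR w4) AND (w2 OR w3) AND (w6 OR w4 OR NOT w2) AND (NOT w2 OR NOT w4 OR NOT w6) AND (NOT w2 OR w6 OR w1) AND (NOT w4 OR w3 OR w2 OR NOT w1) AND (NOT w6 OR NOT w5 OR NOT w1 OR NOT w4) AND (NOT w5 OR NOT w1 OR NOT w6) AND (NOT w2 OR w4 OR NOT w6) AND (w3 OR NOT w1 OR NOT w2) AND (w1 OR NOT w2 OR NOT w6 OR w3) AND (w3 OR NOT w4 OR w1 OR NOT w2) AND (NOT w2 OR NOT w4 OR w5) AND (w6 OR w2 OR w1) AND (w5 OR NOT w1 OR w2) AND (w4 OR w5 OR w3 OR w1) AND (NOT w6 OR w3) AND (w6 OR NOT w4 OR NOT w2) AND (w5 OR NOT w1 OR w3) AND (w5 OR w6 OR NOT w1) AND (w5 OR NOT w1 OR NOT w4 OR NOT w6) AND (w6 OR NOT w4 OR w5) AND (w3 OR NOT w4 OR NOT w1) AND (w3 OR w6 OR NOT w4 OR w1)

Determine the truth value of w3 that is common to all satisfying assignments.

True

Suppose w3 = false.
From the singleton clause (w4), w4 = true.
From the singleton clause (w2), w2 = true.
From the singleton clause (NOT w6), w6 = false.
But (w6) is also a unit clause — contradiction.
So every satisfying assignment has w3 = True.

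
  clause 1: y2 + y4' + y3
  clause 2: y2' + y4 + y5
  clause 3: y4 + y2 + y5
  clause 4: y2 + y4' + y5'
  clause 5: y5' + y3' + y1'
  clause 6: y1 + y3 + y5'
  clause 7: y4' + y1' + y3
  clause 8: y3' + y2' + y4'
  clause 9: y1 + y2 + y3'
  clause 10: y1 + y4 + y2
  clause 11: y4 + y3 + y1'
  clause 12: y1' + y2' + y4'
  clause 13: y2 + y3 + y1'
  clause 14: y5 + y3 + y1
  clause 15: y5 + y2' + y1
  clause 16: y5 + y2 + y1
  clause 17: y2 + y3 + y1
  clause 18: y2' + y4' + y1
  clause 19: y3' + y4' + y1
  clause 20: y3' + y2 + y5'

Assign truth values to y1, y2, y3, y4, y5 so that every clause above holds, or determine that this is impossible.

Suppose y2 = 0.
Suppose y4 = 1.
The clause (y3) is unit, so y3 = 1.
The clause (y5') is unit, so y5 = 0.
The clause (y1) is unit, so y1 = 1.
This assignment satisfies each clause.

y1: 1; y2: 0; y3: 1; y4: 1; y5: 0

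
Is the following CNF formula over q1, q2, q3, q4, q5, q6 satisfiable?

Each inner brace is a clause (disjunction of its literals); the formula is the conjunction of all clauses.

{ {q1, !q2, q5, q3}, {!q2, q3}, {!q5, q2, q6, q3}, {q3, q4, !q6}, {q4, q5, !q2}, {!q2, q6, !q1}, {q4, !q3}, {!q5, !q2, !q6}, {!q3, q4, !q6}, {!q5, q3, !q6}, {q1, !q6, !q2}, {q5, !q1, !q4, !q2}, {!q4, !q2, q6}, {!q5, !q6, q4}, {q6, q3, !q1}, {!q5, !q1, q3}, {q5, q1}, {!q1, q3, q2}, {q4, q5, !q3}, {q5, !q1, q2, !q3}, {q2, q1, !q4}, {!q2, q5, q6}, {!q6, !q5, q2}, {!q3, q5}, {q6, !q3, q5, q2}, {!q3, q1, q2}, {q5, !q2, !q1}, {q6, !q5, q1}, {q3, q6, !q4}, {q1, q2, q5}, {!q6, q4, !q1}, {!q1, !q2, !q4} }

Try q2 = false.
Try q4 = true.
(q1) alone gives q1 = true.
(q3) alone gives q3 = true.
(q5) alone gives q5 = true.
(!q6) alone gives q6 = false.
This assignment satisfies each clause.
A satisfying assignment: q1=true,  q2=false,  q3=true,  q4=true,  q5=true,  q6=false.

Satisfiable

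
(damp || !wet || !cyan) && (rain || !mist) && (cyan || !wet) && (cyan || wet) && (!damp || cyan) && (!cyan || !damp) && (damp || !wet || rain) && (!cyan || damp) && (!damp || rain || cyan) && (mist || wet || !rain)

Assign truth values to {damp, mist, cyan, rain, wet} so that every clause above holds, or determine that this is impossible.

Try rain = true.
Try cyan = true.
Unit clause (!damp) forces damp = false.
Now (damp) is unsatisfied and unit — conflict.
So cyan must be the other value — set cyan = false.
Unit clause (!wet) forces wet = false.
Now (wet) is unsatisfied and unit — conflict.
Either choice for cyan ends in contradiction.
So rain must be the other value — set rain = false.
Unit clause (!mist) forces mist = false.
Try cyan = true.
Unit clause (!damp) forces damp = false.
Now (damp) is unsatisfied and unit — conflict.
So cyan must be the other value — set cyan = false.
Unit clause (!wet) forces wet = false.
Now (wet) is unsatisfied and unit — conflict.
Either choice for cyan ends in contradiction.
Either choice for rain ends in contradiction.

UNSATISFIABLE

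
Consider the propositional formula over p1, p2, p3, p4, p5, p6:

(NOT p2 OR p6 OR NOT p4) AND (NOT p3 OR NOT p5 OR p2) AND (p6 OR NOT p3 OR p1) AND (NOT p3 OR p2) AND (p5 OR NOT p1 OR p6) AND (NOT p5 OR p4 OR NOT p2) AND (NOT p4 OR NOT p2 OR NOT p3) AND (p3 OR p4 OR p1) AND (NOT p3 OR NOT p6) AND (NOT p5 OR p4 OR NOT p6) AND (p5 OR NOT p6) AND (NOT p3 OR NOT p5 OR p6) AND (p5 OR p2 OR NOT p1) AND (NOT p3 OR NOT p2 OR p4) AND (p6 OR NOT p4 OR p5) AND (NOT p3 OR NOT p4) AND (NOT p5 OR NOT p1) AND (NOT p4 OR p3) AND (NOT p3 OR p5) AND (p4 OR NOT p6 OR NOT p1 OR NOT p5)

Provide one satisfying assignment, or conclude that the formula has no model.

UNSATISFIABLE

Branch on p3: set p3 = false.
From the singleton clause (NOT p4), p4 = false.
From the singleton clause (p1), p1 = true.
From the singleton clause (NOT p5), p5 = false.
From the singleton clause (p6), p6 = true.
But (NOT p6) is also a unit clause — contradiction.
Undo p3 and try p3 = true.
From the singleton clause (p2), p2 = true.
From the singleton clause (NOT p4), p4 = false.
But (p4) is also a unit clause — contradiction.
Neither p3 = true nor p3 = false works.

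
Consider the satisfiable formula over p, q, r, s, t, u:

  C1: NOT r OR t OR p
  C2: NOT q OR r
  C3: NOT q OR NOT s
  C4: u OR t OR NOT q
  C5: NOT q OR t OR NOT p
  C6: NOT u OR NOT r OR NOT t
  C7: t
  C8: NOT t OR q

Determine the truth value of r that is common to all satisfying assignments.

Suppose r = false.
Unit clause (NOT q) forces q = false.
Unit clause (t) forces t = true.
Now (NOT t) is unsatisfied and unit — conflict.
So every satisfying assignment has r = True.

True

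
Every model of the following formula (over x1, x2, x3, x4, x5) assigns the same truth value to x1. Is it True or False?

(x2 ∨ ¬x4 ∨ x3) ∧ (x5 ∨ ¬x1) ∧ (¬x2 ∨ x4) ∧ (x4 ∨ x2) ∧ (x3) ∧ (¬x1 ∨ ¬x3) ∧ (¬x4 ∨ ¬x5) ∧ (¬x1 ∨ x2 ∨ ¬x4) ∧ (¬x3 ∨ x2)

False

Suppose x1 = True.
Unit clause (x5) forces x5 = True.
Unit clause (x3) forces x3 = True.
That conflicts with the unit clause (¬x3).
So every satisfying assignment has x1 = False.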